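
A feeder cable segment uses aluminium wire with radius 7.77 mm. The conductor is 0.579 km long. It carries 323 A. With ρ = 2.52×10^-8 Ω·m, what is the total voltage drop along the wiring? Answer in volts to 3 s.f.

A = πr² = π(7.7700e-03 m)² = 1.897e-04 m²
R = ρL/A = (2.52×10^-8)(579)/(1.897e-04) = 0.07693 Ω
V = IR = 323 × 0.07693 = 24.8 V

24.8 V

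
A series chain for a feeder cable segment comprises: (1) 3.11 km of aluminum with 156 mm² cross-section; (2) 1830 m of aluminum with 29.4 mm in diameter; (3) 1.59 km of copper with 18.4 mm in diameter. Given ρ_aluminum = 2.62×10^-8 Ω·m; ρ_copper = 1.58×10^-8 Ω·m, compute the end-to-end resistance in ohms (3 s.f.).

0.687 Ω

Seg 1: A = 156 mm² = 1.560e-04 m²
R_1 = (2.62×10^-8)(3110)/(1.560e-04) = 0.5223 Ω
Seg 2: A = π(d/2)² = π(1.4700e-02 m)² = 6.789e-04 m²
R_2 = (2.62×10^-8)(1830)/(6.789e-04) = 0.07063 Ω
Seg 3: A = π(d/2)² = π(9.2000e-03 m)² = 2.659e-04 m²
R_3 = (1.58×10^-8)(1590)/(2.659e-04) = 0.09448 Ω
R_total = R_1 + R_2 + R_3 = 0.687 Ω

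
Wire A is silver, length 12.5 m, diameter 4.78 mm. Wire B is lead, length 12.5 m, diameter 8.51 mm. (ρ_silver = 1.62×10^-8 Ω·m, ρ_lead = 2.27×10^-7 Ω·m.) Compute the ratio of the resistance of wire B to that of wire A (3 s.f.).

4.42

R ∝ ρL/d², so R_B/R_A = (ρ_B/ρ_A) × (d_A/d_B)²
= (2.27×10^-7/1.62×10^-8) × (4.78/8.51)² = 4.42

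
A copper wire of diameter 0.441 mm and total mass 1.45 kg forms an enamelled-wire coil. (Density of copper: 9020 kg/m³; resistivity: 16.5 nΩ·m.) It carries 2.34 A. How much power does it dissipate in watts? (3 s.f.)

623 W

ρ = 16.5 nΩ·m = 1.65×10^-8 Ω·m
A = π(d/2)² = π(2.2050e-04 m)² = 1.5275e-07 m²
L = m/(density·A) = 1.45/(9020×1.5275e-07) = 1052 m
R = ρL/A = (1.65×10^-8)(1052)/(1.5275e-07) = 113.7 Ω
P = I²R = (2.34)² × 113.7 = 623 W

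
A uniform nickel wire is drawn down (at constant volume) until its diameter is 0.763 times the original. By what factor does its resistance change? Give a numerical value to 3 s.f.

2.95

Volume constant ⇒ L' = L/r² with r = 0.763. R' = ρL'/A' = ρ(L/r²)/(πr²d₀²/4) = R/r⁴.
Factor = 2.95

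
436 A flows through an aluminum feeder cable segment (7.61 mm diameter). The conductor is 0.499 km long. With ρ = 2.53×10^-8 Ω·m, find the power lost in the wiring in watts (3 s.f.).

A = π(d/2)² = π(3.8050e-03 m)² = 4.548e-05 m²
R = ρL/A = (2.53×10^-8)(499)/(4.548e-05) = 0.2776 Ω
P = I²R = (436)² × 0.2776 = 52800 W

52800 W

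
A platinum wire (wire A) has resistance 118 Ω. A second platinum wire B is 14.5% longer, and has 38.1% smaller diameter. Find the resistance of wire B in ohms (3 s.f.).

R ∝ L/d², so R_B/R_A = (1 + 14.5/100) × (1 − 38.1/100)⁻²
= 1.145 × 2.61 = 2.988
R_B = 2.988 × 118 = 353 Ω

353 Ω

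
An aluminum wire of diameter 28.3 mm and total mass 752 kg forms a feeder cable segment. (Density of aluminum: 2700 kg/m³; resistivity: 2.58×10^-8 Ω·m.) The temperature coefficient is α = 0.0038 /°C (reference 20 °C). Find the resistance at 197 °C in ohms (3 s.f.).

A = π(d/2)² = π(1.4150e-02 m)² = 6.2902e-04 m²
L = m/(density·A) = 752/(2700×6.2902e-04) = 442.8 m
R = ρL/A = (2.58×10^-8)(442.8)/(6.2902e-04) = 0.01816 Ω
R(197 °C) = 0.01816 × (1 + 0.0038×177) = 0.0304 Ω

0.0304 Ω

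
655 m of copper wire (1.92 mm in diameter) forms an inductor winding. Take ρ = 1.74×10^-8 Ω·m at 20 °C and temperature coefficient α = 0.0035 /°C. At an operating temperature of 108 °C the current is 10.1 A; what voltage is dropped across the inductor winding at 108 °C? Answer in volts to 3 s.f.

A = π(d/2)² = π(9.6000e-04 m)² = 2.895e-06 m²
R₍20₎ = ρL/A = (1.74×10^-8)(655)/(2.895e-06) = 3.936 Ω
R₍108₎ = R₍20₎(1 + αΔT) = 3.936 × (1 + 0.0035×88) = 5.149 Ω
V = IR = 10.1 × 5.149 = 52.0 V

52.0 V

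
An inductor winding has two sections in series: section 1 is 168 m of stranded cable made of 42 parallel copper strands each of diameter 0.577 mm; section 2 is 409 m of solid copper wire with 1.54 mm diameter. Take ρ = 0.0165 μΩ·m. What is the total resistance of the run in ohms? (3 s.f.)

3.88 Ω

ρ = 0.0165 μΩ·m = 1.65×10^-8 Ω·m
Section 1: A_strand = π(2.8850e-04)² = 2.615e-07 m²; R₁ = ρL/(N·A_s) = (1.65×10^-8)(168)/(42×2.615e-07) = 0.2524 Ω
Section 2: A = π(d/2)² = π(7.7000e-04 m)² = 1.863e-06 m²
R₂ = (1.65×10^-8)(409)/(1.863e-06) = 3.623 Ω
R = R₁ + R₂ = 3.88 Ω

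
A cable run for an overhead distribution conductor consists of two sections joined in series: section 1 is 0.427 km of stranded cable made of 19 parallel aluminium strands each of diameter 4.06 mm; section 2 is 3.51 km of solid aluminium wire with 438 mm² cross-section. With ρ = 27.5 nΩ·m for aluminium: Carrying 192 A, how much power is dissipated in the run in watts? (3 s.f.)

ρ = 27.5 nΩ·m = 2.75×10^-8 Ω·m
Section 1: A_strand = π(2.0300e-03)² = 1.295e-05 m²; R₁ = ρL/(N·A_s) = (2.75×10^-8)(427)/(19×1.295e-05) = 0.04774 Ω
Section 2: A = 438 mm² = 4.380e-04 m²
R₂ = (2.75×10^-8)(3510)/(4.380e-04) = 0.2204 Ω
R = R₁ + R₂ = 0.2681 Ω
P = I²R = (192)² × 0.2681 = 9880 W

9880 W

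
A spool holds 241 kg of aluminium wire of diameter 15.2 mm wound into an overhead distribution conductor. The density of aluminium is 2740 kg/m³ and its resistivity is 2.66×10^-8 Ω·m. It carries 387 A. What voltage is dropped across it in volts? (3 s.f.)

27.5 V

A = π(d/2)² = π(7.6000e-03 m)² = 1.8146e-04 m²
L = m/(density·A) = 241/(2740×1.8146e-04) = 484.7 m
R = ρL/A = (2.66×10^-8)(484.7)/(1.8146e-04) = 0.07105 Ω
V = IR = 387 × 0.07105 = 27.5 V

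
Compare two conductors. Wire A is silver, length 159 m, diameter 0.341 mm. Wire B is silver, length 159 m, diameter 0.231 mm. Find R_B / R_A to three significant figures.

R ∝ ρL/d², so R_B/R_A = (d_A/d_B)²
= (0.341/0.231)² = 2.18

2.18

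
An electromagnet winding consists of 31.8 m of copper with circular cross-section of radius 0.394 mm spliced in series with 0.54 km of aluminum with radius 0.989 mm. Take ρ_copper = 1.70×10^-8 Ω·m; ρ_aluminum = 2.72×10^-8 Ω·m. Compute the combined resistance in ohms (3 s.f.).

5.89 Ω

Segment 1: A = πr² = π(3.9400e-04 m)² = 4.877e-07 m²
R₁ = ρL/A = (1.70×10^-8)(31.8)/(4.877e-07) = 1.108 Ω
Segment 2: A = πr² = π(9.8900e-04 m)² = 3.073e-06 m²
R₂ = (2.72×10^-8)(540)/(3.073e-06) = 4.78 Ω
R = R₁ + R₂ = 5.89 Ω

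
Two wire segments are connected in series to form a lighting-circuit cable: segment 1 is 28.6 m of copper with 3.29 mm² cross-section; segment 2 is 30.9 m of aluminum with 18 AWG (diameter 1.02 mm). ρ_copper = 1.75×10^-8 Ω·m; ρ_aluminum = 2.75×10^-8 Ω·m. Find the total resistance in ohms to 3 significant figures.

1.19 Ω

Segment 1: A = 3.29 mm² = 3.290e-06 m²
R₁ = ρL/A = (1.75×10^-8)(28.6)/(3.290e-06) = 0.1521 Ω
Segment 2: A = π(1.02/2 mm)² = π(5.1000e-04 m)² = 8.171e-07 m²
R₂ = (2.75×10^-8)(30.9)/(8.171e-07) = 1.04 Ω
R = R₁ + R₂ = 1.19 Ω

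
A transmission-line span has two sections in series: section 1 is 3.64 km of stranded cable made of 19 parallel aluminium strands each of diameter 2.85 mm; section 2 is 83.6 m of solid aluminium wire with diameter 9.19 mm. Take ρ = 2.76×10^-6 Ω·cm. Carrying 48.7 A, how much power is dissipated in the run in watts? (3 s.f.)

ρ = 2.76×10^-6 Ω·cm = 2.76×10^-8 Ω·m
Section 1: A_strand = π(1.4250e-03)² = 6.379e-06 m²; R₁ = ρL/(N·A_s) = (2.76×10^-8)(3640)/(19×6.379e-06) = 0.8289 Ω
Section 2: A = π(d/2)² = π(4.5950e-03 m)² = 6.633e-05 m²
R₂ = (2.76×10^-8)(83.6)/(6.633e-05) = 0.03479 Ω
R = R₁ + R₂ = 0.8636 Ω
P = I²R = (48.7)² × 0.8636 = 2050 W

2050 W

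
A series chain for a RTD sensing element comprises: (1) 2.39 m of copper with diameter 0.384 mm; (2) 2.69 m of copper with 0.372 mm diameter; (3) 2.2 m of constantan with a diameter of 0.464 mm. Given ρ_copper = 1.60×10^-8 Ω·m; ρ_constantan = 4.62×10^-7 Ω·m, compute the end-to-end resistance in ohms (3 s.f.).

6.74 Ω

Seg 1: A = π(d/2)² = π(1.9200e-04 m)² = 1.158e-07 m²
R_1 = (1.60×10^-8)(2.39)/(1.158e-07) = 0.3302 Ω
Seg 2: A = π(d/2)² = π(1.8600e-04 m)² = 1.087e-07 m²
R_2 = (1.60×10^-8)(2.69)/(1.087e-07) = 0.396 Ω
Seg 3: A = π(d/2)² = π(2.3200e-04 m)² = 1.691e-07 m²
R_3 = (4.62×10^-7)(2.2)/(1.691e-07) = 6.011 Ω
R_total = R_1 + R_2 + R_3 = 6.74 Ω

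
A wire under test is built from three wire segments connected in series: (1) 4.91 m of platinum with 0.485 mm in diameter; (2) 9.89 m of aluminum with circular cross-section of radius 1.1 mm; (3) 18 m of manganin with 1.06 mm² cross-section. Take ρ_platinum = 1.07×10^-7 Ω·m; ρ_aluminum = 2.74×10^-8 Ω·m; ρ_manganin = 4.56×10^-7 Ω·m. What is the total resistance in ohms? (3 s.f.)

10.7 Ω

Seg 1: A = π(d/2)² = π(2.4250e-04 m)² = 1.847e-07 m²
R_1 = (1.07×10^-7)(4.91)/(1.847e-07) = 2.844 Ω
Seg 2: A = πr² = π(1.1000e-03 m)² = 3.801e-06 m²
R_2 = (2.74×10^-8)(9.89)/(3.801e-06) = 0.07129 Ω
Seg 3: A = 1.06 mm² = 1.060e-06 m²
R_3 = (4.56×10^-7)(18)/(1.060e-06) = 7.743 Ω
R_total = R_1 + R_2 + R_3 = 10.7 Ω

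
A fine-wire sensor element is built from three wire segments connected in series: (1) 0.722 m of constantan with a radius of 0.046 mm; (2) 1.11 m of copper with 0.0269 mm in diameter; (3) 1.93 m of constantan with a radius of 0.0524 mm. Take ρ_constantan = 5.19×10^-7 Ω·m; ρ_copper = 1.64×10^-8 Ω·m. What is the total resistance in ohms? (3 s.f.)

205 Ω

Seg 1: A = πr² = π(4.6000e-05 m)² = 6.648e-09 m²
R_1 = (5.19×10^-7)(0.722)/(6.648e-09) = 56.37 Ω
Seg 2: A = π(d/2)² = π(1.3450e-05 m)² = 5.683e-10 m²
R_2 = (1.64×10^-8)(1.11)/(5.683e-10) = 32.03 Ω
Seg 3: A = πr² = π(5.2400e-05 m)² = 8.626e-09 m²
R_3 = (5.19×10^-7)(1.93)/(8.626e-09) = 116.1 Ω
R_total = R_1 + R_2 + R_3 = 205 Ω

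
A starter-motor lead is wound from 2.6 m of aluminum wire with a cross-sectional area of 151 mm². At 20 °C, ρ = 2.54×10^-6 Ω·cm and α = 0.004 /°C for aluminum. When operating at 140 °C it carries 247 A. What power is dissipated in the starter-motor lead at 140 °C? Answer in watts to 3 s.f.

ρ = 2.54×10^-6 Ω·cm = 2.54×10^-8 Ω·m
A = 151 mm² = 1.510e-04 m²
R₍20₎ = ρL/A = (2.54×10^-8)(2.6)/(1.510e-04) = 4.374×10^-4 Ω
R₍140₎ = R₍20₎(1 + αΔT) = 4.374×10^-4 × (1 + 0.004×120) = 6.473×10^-4 Ω
P = I²R = (247)² × 6.473×10^-4 = 39.5 W

39.5 W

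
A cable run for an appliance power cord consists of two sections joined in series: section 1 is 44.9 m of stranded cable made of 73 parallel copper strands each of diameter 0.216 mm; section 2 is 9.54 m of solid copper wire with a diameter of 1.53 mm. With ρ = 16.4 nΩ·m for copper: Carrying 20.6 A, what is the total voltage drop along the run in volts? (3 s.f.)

ρ = 16.4 nΩ·m = 1.64×10^-8 Ω·m
Section 1: A_strand = π(1.0800e-04)² = 3.664e-08 m²; R₁ = ρL/(N·A_s) = (1.64×10^-8)(44.9)/(73×3.664e-08) = 0.2753 Ω
Section 2: A = π(d/2)² = π(7.6500e-04 m)² = 1.839e-06 m²
R₂ = (1.64×10^-8)(9.54)/(1.839e-06) = 0.0851 Ω
R = R₁ + R₂ = 0.3604 Ω
V = IR = 20.6 × 0.3604 = 7.42 V

7.42 V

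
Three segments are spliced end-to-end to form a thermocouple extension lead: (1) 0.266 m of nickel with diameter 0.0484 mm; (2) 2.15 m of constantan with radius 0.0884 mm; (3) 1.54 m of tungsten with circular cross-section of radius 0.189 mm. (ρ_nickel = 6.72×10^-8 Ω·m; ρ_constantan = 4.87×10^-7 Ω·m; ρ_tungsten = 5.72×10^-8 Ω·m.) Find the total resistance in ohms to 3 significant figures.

Seg 1: A = π(d/2)² = π(2.4200e-05 m)² = 1.840e-09 m²
R_1 = (6.72×10^-8)(0.266)/(1.840e-09) = 9.716 Ω
Seg 2: A = πr² = π(8.8400e-05 m)² = 2.455e-08 m²
R_2 = (4.87×10^-7)(2.15)/(2.455e-08) = 42.65 Ω
Seg 3: A = πr² = π(1.8900e-04 m)² = 1.122e-07 m²
R_3 = (5.72×10^-8)(1.54)/(1.122e-07) = 0.785 Ω
R_total = R_1 + R_2 + R_3 = 53.1 Ω

53.1 Ω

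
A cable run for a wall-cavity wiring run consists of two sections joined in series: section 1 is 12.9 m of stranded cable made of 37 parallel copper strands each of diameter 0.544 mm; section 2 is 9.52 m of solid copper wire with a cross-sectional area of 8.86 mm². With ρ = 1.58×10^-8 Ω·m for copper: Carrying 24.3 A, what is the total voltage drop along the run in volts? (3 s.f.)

0.988 V

Section 1: A_strand = π(2.7200e-04)² = 2.324e-07 m²; R₁ = ρL/(N·A_s) = (1.58×10^-8)(12.9)/(37×2.324e-07) = 0.0237 Ω
Section 2: A = 8.86 mm² = 8.860e-06 m²
R₂ = (1.58×10^-8)(9.52)/(8.860e-06) = 0.01698 Ω
R = R₁ + R₂ = 0.04068 Ω
V = IR = 24.3 × 0.04068 = 0.988 V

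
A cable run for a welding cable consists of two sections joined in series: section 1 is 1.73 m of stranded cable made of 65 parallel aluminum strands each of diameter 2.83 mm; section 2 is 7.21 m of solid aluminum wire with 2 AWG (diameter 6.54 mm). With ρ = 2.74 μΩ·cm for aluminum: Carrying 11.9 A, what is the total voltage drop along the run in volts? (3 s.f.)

0.0714 V

ρ = 2.74 μΩ·cm = 2.74×10^-8 Ω·m
Section 1: A_strand = π(1.4150e-03)² = 6.290e-06 m²; R₁ = ρL/(N·A_s) = (2.74×10^-8)(1.73)/(65×6.290e-06) = 1.159×10^-4 Ω
Section 2: A = π(6.54/2 mm)² = π(3.2700e-03 m)² = 3.359e-05 m²
R₂ = (2.74×10^-8)(7.21)/(3.359e-05) = 0.005881 Ω
R = R₁ + R₂ = 0.005997 Ω
V = IR = 11.9 × 0.005997 = 0.0714 V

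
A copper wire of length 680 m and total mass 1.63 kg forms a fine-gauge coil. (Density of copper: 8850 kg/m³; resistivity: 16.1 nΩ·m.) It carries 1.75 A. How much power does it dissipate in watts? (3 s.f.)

ρ = 16.1 nΩ·m = 1.61×10^-8 Ω·m
A = m/(density·L) = 1.63/(8850×680) = 2.7085e-07 m²
R = ρL/A = (1.61×10^-8)(680)/(2.7085e-07) = 40.42 Ω
P = I²R = (1.75)² × 40.42 = 124 W

124 W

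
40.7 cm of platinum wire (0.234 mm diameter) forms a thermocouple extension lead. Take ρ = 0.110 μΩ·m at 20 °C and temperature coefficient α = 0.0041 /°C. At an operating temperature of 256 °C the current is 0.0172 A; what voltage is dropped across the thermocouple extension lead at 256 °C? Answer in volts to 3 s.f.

ρ = 0.110 μΩ·m = 1.10×10^-7 Ω·m
A = π(d/2)² = π(1.1700e-04 m)² = 4.301e-08 m²
R₍20₎ = ρL/A = (1.10×10^-7)(0.407)/(4.301e-08) = 1.041 Ω
R₍256₎ = R₍20₎(1 + αΔT) = 1.041 × (1 + 0.0041×236) = 2.048 Ω
V = IR = 0.0172 × 2.048 = 0.0352 V

0.0352 V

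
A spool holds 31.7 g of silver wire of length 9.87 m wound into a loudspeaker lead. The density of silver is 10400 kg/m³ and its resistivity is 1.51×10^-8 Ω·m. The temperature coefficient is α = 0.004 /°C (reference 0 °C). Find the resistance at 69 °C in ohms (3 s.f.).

A = m/(density·L) = 0.0317/(10400×9.87) = 3.0882e-07 m²
R = ρL/A = (1.51×10^-8)(9.87)/(3.0882e-07) = 0.4826 Ω
R(69 °C) = 0.4826 × (1 + 0.004×69) = 0.616 Ω

0.616 Ω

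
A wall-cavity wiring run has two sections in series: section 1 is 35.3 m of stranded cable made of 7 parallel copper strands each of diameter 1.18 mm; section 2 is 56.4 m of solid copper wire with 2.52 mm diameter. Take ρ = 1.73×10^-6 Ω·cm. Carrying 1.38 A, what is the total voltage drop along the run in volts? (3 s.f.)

0.380 V

ρ = 1.73×10^-6 Ω·cm = 1.73×10^-8 Ω·m
Section 1: A_strand = π(5.9000e-04)² = 1.094e-06 m²; R₁ = ρL/(N·A_s) = (1.73×10^-8)(35.3)/(7×1.094e-06) = 0.07978 Ω
Section 2: A = π(d/2)² = π(1.2600e-03 m)² = 4.988e-06 m²
R₂ = (1.73×10^-8)(56.4)/(4.988e-06) = 0.1956 Ω
R = R₁ + R₂ = 0.2754 Ω
V = IR = 1.38 × 0.2754 = 0.380 V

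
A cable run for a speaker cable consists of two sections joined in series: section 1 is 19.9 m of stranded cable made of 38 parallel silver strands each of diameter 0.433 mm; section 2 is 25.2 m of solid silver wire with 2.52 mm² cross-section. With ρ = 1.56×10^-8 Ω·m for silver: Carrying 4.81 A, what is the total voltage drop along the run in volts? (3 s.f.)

Section 1: A_strand = π(2.1650e-04)² = 1.473e-07 m²; R₁ = ρL/(N·A_s) = (1.56×10^-8)(19.9)/(38×1.473e-07) = 0.05548 Ω
Section 2: A = 2.52 mm² = 2.520e-06 m²
R₂ = (1.56×10^-8)(25.2)/(2.520e-06) = 0.156 Ω
R = R₁ + R₂ = 0.2115 Ω
V = IR = 4.81 × 0.2115 = 1.02 V

1.02 V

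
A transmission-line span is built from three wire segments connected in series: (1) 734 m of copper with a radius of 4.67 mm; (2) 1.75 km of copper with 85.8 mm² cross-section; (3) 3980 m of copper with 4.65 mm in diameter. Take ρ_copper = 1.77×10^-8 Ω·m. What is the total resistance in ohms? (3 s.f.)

4.70 Ω

Seg 1: A = πr² = π(4.6700e-03 m)² = 6.851e-05 m²
R_1 = (1.77×10^-8)(734)/(6.851e-05) = 0.1896 Ω
Seg 2: A = 85.8 mm² = 8.580e-05 m²
R_2 = (1.77×10^-8)(1750)/(8.580e-05) = 0.361 Ω
Seg 3: A = π(d/2)² = π(2.3250e-03 m)² = 1.698e-05 m²
R_3 = (1.77×10^-8)(3980)/(1.698e-05) = 4.148 Ω
R_total = R_1 + R_2 + R_3 = 4.70 Ω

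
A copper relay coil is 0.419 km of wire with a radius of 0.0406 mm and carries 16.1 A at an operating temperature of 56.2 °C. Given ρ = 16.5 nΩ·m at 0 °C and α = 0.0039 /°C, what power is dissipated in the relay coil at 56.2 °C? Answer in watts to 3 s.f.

ρ = 16.5 nΩ·m = 1.65×10^-8 Ω·m
A = πr² = π(4.0600e-05 m)² = 5.178e-09 m²
R₍0₎ = ρL/A = (1.65×10^-8)(419)/(5.178e-09) = 1335 Ω
R₍56.2₎ = R₍0₎(1 + αΔT) = 1335 × (1 + 0.0039×56.2) = 1628 Ω
P = I²R = (16.1)² × 1628 = 4.22×10^5 W

4.22×10^5 W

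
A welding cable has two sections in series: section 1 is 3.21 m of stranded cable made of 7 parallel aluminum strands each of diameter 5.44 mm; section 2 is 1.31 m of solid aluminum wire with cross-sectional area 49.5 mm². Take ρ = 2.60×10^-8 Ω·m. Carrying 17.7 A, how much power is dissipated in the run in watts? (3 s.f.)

Section 1: A_strand = π(2.7200e-03)² = 2.324e-05 m²; R₁ = ρL/(N·A_s) = (2.60×10^-8)(3.21)/(7×2.324e-05) = 5.130×10^-4 Ω
Section 2: A = 49.5 mm² = 4.950e-05 m²
R₂ = (2.60×10^-8)(1.31)/(4.950e-05) = 6.881×10^-4 Ω
R = R₁ + R₂ = 0.001201 Ω
P = I²R = (17.7)² × 0.001201 = 0.376 W

0.376 W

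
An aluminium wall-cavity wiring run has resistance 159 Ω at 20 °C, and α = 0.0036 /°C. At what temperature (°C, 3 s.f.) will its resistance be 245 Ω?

170 °C

R = R₀(1 + α(T − T₀)) ⇒ T = T₀ + (R/R₀ − 1)/α
T = 20 + (245/159 − 1)/0.0036 = 20 + (0.5409)/0.0036 = 170 °C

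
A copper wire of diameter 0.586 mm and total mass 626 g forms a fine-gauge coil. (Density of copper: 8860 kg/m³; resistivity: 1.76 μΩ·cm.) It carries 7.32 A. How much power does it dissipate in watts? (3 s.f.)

ρ = 1.76 μΩ·cm = 1.76×10^-8 Ω·m
A = π(d/2)² = π(2.9300e-04 m)² = 2.6970e-07 m²
L = m/(density·A) = 0.626/(8860×2.6970e-07) = 262 m
R = ρL/A = (1.76×10^-8)(262)/(2.6970e-07) = 17.1 Ω
P = I²R = (7.32)² × 17.1 = 916 W

916 W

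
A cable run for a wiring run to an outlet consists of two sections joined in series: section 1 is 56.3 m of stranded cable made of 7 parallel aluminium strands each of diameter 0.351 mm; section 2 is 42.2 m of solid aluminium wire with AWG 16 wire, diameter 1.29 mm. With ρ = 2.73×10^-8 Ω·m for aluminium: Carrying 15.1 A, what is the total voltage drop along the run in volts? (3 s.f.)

Section 1: A_strand = π(1.7550e-04)² = 9.676e-08 m²; R₁ = ρL/(N·A_s) = (2.73×10^-8)(56.3)/(7×9.676e-08) = 2.269 Ω
Section 2: A = π(1.29/2 mm)² = π(6.4500e-04 m)² = 1.307e-06 m²
R₂ = (2.73×10^-8)(42.2)/(1.307e-06) = 0.8815 Ω
R = R₁ + R₂ = 3.151 Ω
V = IR = 15.1 × 3.151 = 47.6 V

47.6 V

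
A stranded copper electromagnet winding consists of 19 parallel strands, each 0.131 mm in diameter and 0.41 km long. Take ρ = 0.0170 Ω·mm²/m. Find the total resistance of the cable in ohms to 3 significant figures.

27.2 Ω

ρ = 0.0170 Ω·mm²/m = 1.70×10^-8 Ω·m
A_strand = π(6.5500e-05 m)² = 1.348e-08 m²
R_strand = ρL/A = (1.70×10^-8)(410)/(1.348e-08) = 517.1 Ω
R_total = R_strand/N = 517.1/19 = 27.2 Ω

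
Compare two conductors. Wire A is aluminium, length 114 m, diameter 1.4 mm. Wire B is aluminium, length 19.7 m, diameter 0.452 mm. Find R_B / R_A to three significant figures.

R ∝ ρL/d², so R_B/R_A = (L_B/L_A) × (d_A/d_B)²
= (19.7/114) × (1.4/0.452)² = 1.66

1.66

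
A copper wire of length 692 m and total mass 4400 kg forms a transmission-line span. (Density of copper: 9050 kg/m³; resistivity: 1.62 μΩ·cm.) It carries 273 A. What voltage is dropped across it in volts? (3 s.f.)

4.36 V

ρ = 1.62 μΩ·cm = 1.62×10^-8 Ω·m
A = m/(density·L) = 4400/(9050×692) = 7.0258e-04 m²
R = ρL/A = (1.62×10^-8)(692)/(7.0258e-04) = 0.01596 Ω
V = IR = 273 × 0.01596 = 4.36 V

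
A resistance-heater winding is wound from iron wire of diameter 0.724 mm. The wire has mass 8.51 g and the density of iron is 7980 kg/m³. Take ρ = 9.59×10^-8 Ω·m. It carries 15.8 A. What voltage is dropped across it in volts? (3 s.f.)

A = π(d/2)² = π(3.6200e-04 m)² = 4.1169e-07 m²
L = m/(density·A) = 0.00851/(7980×4.1169e-07) = 2.59 m
R = ρL/A = (9.59×10^-8)(2.59)/(4.1169e-07) = 0.6034 Ω
V = IR = 15.8 × 0.6034 = 9.53 V

9.53 V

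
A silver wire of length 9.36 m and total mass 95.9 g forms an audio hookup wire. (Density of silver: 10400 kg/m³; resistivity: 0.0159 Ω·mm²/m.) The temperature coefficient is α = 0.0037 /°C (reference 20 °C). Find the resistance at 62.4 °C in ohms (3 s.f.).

0.175 Ω

ρ = 0.0159 Ω·mm²/m = 1.59×10^-8 Ω·m
A = m/(density·L) = 0.0959/(10400×9.36) = 9.8517e-07 m²
R = ρL/A = (1.59×10^-8)(9.36)/(9.8517e-07) = 0.1511 Ω
R(62.4 °C) = 0.1511 × (1 + 0.0037×42.4) = 0.175 Ω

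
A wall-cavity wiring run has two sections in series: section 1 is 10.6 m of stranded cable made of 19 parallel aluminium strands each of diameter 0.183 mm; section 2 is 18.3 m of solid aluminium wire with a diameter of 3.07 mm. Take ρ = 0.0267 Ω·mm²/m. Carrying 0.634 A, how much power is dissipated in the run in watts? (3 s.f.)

0.254 W

ρ = 0.0267 Ω·mm²/m = 2.67×10^-8 Ω·m
Section 1: A_strand = π(9.1500e-05)² = 2.630e-08 m²; R₁ = ρL/(N·A_s) = (2.67×10^-8)(10.6)/(19×2.630e-08) = 0.5663 Ω
Section 2: A = π(d/2)² = π(1.5350e-03 m)² = 7.402e-06 m²
R₂ = (2.67×10^-8)(18.3)/(7.402e-06) = 0.06601 Ω
R = R₁ + R₂ = 0.6323 Ω
P = I²R = (0.634)² × 0.6323 = 0.254 W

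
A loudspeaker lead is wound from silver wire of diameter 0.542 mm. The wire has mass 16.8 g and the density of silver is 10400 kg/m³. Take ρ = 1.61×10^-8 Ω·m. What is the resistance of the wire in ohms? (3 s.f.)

0.489 Ω

A = π(d/2)² = π(2.7100e-04 m)² = 2.3072e-07 m²
L = m/(density·A) = 0.0168/(10400×2.3072e-07) = 7.001 m
R = ρL/A = (1.61×10^-8)(7.001)/(2.3072e-07) = 0.489 Ω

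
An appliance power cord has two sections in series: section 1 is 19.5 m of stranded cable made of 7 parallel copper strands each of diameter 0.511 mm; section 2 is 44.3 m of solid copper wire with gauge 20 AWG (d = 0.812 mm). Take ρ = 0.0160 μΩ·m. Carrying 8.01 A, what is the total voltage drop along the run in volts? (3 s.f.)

ρ = 0.0160 μΩ·m = 1.60×10^-8 Ω·m
Section 1: A_strand = π(2.5550e-04)² = 2.051e-07 m²; R₁ = ρL/(N·A_s) = (1.60×10^-8)(19.5)/(7×2.051e-07) = 0.2173 Ω
Section 2: A = π(0.812/2 mm)² = π(4.0600e-04 m)² = 5.178e-07 m²
R₂ = (1.60×10^-8)(44.3)/(5.178e-07) = 1.369 Ω
R = R₁ + R₂ = 1.586 Ω
V = IR = 8.01 × 1.586 = 12.7 V

12.7 V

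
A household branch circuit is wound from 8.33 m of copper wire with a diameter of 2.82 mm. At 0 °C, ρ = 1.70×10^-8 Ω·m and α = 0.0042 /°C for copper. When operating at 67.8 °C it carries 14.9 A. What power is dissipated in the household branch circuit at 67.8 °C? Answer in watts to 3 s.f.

A = π(d/2)² = π(1.4100e-03 m)² = 6.246e-06 m²
R₍0₎ = ρL/A = (1.70×10^-8)(8.33)/(6.246e-06) = 0.02267 Ω
R₍67.8₎ = R₍0₎(1 + αΔT) = 0.02267 × (1 + 0.0042×67.8) = 0.02913 Ω
P = I²R = (14.9)² × 0.02913 = 6.47 W

6.47 W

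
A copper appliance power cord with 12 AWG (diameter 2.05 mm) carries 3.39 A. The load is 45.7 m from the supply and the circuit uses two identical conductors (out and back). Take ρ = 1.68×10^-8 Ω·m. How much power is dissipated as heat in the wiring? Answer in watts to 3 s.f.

A = π(2.05/2 mm)² = π(1.0250e-03 m)² = 3.301e-06 m²
Total conductor length (both ways) L = 2 × 45.7 = 91.4 m
R = ρL/A = (1.68×10^-8)(91.4)/(3.301e-06) = 0.4652 Ω
P = I²R = (3.39)² × 0.4652 = 5.35 W

5.35 W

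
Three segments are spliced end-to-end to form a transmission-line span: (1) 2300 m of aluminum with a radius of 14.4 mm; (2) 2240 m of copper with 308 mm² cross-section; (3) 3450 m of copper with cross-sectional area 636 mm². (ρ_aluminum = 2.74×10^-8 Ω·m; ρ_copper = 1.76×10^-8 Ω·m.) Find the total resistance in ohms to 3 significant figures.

Seg 1: A = πr² = π(1.4400e-02 m)² = 6.514e-04 m²
R_1 = (2.74×10^-8)(2300)/(6.514e-04) = 0.09674 Ω
Seg 2: A = 308 mm² = 3.080e-04 m²
R_2 = (1.76×10^-8)(2240)/(3.080e-04) = 0.128 Ω
Seg 3: A = 636 mm² = 6.360e-04 m²
R_3 = (1.76×10^-8)(3450)/(6.360e-04) = 0.09547 Ω
R_total = R_1 + R_2 + R_3 = 0.320 Ω

0.320 Ω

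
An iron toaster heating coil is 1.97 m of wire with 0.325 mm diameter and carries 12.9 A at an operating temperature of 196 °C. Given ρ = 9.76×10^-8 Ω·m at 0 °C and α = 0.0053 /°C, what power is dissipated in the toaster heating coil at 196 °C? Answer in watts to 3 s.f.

786 W

A = π(d/2)² = π(1.6250e-04 m)² = 8.296e-08 m²
R₍0₎ = ρL/A = (9.76×10^-8)(1.97)/(8.296e-08) = 2.318 Ω
R₍196₎ = R₍0₎(1 + αΔT) = 2.318 × (1 + 0.0053×196) = 4.725 Ω
P = I²R = (12.9)² × 4.725 = 786 W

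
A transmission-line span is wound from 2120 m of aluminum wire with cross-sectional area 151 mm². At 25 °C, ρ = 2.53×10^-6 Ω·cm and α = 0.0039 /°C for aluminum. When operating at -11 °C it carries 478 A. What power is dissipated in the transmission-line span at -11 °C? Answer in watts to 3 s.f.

ρ = 2.53×10^-6 Ω·cm = 2.53×10^-8 Ω·m
A = 151 mm² = 1.510e-04 m²
R₍25₎ = ρL/A = (2.53×10^-8)(2120)/(1.510e-04) = 0.3552 Ω
R₍-11₎ = R₍25₎(1 + αΔT) = 0.3552 × (1 + 0.0039×-36) = 0.3053 Ω
P = I²R = (478)² × 0.3053 = 69800 W

69800 W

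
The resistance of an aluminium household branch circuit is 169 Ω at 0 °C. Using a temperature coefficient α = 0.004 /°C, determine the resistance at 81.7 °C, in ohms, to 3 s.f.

ΔT = 81.7 − 0 = 81.7 °C
R = R₀(1 + αΔT) = 169 × (1 + 0.004×81.7) = 169 × 1.327 = 224 Ω

224 Ω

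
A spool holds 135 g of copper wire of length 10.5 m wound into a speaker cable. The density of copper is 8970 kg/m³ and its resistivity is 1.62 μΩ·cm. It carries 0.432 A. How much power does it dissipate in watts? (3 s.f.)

0.0221 W

ρ = 1.62 μΩ·cm = 1.62×10^-8 Ω·m
A = m/(density·L) = 0.135/(8970×10.5) = 1.4333e-06 m²
R = ρL/A = (1.62×10^-8)(10.5)/(1.4333e-06) = 0.1187 Ω
P = I²R = (0.432)² × 0.1187 = 0.0221 W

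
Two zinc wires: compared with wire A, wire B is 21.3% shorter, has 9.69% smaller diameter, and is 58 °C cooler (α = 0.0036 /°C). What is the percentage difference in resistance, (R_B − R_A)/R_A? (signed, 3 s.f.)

R ∝ ρL/d² with ρ ∝ (1+αΔT), so R_B/R_A = (1 − 21.3/100) × (1 − 9.69/100)⁻² × (1 − 0.0036×58)
= 0.787 × 1.226 × 0.7912 = 0.7635
(R_B − R_A)/R_A = 0.7635 − 1 = -23.7%

-23.7%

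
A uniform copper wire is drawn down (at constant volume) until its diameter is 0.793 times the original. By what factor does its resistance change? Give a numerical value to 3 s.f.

Volume constant ⇒ L' = L/r² with r = 0.793. R' = ρL'/A' = ρ(L/r²)/(πr²d₀²/4) = R/r⁴.
Factor = 2.53

2.53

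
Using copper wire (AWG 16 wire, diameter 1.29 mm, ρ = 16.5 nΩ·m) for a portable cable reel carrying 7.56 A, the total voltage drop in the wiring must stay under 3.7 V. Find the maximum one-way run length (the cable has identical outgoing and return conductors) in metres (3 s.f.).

19.4 m

ρ = 16.5 nΩ·m = 1.65×10^-8 Ω·m
A = π(1.29/2 mm)² = π(6.4500e-04 m)² = 1.307e-06 m²
L_max = V_max·A/(2·ρI) = (3.7)(1.307e-06)/(2×1.65×10^-8×7.56) = 19.4 m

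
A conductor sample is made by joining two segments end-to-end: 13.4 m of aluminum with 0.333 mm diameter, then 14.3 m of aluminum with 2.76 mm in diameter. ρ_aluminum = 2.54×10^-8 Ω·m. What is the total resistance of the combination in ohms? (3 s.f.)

Segment 1: A = π(d/2)² = π(1.6650e-04 m)² = 8.709e-08 m²
R₁ = ρL/A = (2.54×10^-8)(13.4)/(8.709e-08) = 3.908 Ω
Segment 2: A = π(d/2)² = π(1.3800e-03 m)² = 5.983e-06 m²
R₂ = (2.54×10^-8)(14.3)/(5.983e-06) = 0.06071 Ω
R = R₁ + R₂ = 3.97 Ω

3.97 Ω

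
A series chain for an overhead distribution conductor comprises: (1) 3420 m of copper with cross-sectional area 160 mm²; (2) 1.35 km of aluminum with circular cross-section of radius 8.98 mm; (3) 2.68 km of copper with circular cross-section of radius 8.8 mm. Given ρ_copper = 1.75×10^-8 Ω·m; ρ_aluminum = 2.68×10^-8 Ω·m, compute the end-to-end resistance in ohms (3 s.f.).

Seg 1: A = 160 mm² = 1.600e-04 m²
R_1 = (1.75×10^-8)(3420)/(1.600e-04) = 0.3741 Ω
Seg 2: A = πr² = π(8.9800e-03 m)² = 2.533e-04 m²
R_2 = (2.68×10^-8)(1350)/(2.533e-04) = 0.1428 Ω
Seg 3: A = πr² = π(8.8000e-03 m)² = 2.433e-04 m²
R_3 = (1.75×10^-8)(2680)/(2.433e-04) = 0.1928 Ω
R_total = R_1 + R_2 + R_3 = 0.710 Ω

0.710 Ω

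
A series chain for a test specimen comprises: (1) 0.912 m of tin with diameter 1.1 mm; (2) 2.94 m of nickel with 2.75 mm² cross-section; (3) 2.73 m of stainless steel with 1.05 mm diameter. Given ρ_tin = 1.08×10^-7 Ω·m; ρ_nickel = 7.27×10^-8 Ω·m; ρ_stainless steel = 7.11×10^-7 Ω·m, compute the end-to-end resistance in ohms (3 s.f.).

2.42 Ω

Seg 1: A = π(d/2)² = π(5.5000e-04 m)² = 9.503e-07 m²
R_1 = (1.08×10^-7)(0.912)/(9.503e-07) = 0.1036 Ω
Seg 2: A = 2.75 mm² = 2.750e-06 m²
R_2 = (7.27×10^-8)(2.94)/(2.750e-06) = 0.07772 Ω
Seg 3: A = π(d/2)² = π(5.2500e-04 m)² = 8.659e-07 m²
R_3 = (7.11×10^-7)(2.73)/(8.659e-07) = 2.242 Ω
R_total = R_1 + R_2 + R_3 = 2.42 Ω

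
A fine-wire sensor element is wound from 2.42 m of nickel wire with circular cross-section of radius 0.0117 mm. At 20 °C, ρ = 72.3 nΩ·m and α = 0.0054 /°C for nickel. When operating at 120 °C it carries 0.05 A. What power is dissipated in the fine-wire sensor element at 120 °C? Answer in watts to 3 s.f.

1.57 W

ρ = 72.3 nΩ·m = 7.23×10^-8 Ω·m
A = πr² = π(1.1700e-05 m)² = 4.301e-10 m²
R₍20₎ = ρL/A = (7.23×10^-8)(2.42)/(4.301e-10) = 406.8 Ω
R₍120₎ = R₍20₎(1 + αΔT) = 406.8 × (1 + 0.0054×100) = 626.5 Ω
P = I²R = (0.05)² × 626.5 = 1.57 W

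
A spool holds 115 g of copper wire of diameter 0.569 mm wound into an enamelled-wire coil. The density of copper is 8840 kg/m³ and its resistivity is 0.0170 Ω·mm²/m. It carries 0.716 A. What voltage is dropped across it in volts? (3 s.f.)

ρ = 0.0170 Ω·mm²/m = 1.70×10^-8 Ω·m
A = π(d/2)² = π(2.8450e-04 m)² = 2.5428e-07 m²
L = m/(density·A) = 0.115/(8840×2.5428e-07) = 51.16 m
R = ρL/A = (1.70×10^-8)(51.16)/(2.5428e-07) = 3.42 Ω
V = IR = 0.716 × 3.42 = 2.45 V

2.45 V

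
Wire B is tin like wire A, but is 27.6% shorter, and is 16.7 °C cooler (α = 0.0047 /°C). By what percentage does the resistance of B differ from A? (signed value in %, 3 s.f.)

R ∝ ρL/d² with ρ ∝ (1+αΔT), so R_B/R_A = (1 − 27.6/100) × (1 − 0.0047×16.7)
= 0.724 × 0.9215 = 0.6672
(R_B − R_A)/R_A = 0.6672 − 1 = -33.3%

-33.3%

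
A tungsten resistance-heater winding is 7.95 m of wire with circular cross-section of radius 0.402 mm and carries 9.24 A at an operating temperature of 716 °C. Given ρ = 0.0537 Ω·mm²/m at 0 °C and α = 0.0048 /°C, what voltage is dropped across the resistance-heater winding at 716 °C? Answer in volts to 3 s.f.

34.5 V

ρ = 0.0537 Ω·mm²/m = 5.37×10^-8 Ω·m
A = πr² = π(4.0200e-04 m)² = 5.077e-07 m²
R₍0₎ = ρL/A = (5.37×10^-8)(7.95)/(5.077e-07) = 0.8409 Ω
R₍716₎ = R₍0₎(1 + αΔT) = 0.8409 × (1 + 0.0048×716) = 3.731 Ω
V = IR = 9.24 × 3.731 = 34.5 V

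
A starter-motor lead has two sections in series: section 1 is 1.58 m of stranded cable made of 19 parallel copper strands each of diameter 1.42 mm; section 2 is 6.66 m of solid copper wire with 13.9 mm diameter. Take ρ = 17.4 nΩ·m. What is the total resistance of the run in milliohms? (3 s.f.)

1.68 mΩ

ρ = 17.4 nΩ·m = 1.74×10^-8 Ω·m
Section 1: A_strand = π(7.1000e-04)² = 1.584e-06 m²; R₁ = ρL/(N·A_s) = (1.74×10^-8)(1.58)/(19×1.584e-06) = 9.137×10^-4 Ω
Section 2: A = π(d/2)² = π(6.9500e-03 m)² = 1.517e-04 m²
R₂ = (1.74×10^-8)(6.66)/(1.517e-04) = 7.637×10^-4 Ω
R = R₁ + R₂ = 1.68 mΩ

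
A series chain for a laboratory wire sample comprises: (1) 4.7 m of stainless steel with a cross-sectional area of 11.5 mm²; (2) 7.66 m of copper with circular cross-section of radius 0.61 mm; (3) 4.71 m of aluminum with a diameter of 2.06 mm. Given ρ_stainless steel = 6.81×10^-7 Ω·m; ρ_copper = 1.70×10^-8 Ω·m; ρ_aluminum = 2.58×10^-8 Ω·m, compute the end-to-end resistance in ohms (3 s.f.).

0.426 Ω

Seg 1: A = 11.5 mm² = 1.150e-05 m²
R_1 = (6.81×10^-7)(4.7)/(1.150e-05) = 0.2783 Ω
Seg 2: A = πr² = π(6.1000e-04 m)² = 1.169e-06 m²
R_2 = (1.70×10^-8)(7.66)/(1.169e-06) = 0.1114 Ω
Seg 3: A = π(d/2)² = π(1.0300e-03 m)² = 3.333e-06 m²
R_3 = (2.58×10^-8)(4.71)/(3.333e-06) = 0.03646 Ω
R_total = R_1 + R_2 + R_3 = 0.426 Ω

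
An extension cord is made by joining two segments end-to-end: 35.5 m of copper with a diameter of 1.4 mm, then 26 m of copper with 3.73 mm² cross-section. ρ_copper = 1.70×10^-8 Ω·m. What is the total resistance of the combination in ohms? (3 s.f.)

Segment 1: A = π(d/2)² = π(7.0000e-04 m)² = 1.539e-06 m²
R₁ = ρL/A = (1.70×10^-8)(35.5)/(1.539e-06) = 0.392 Ω
Segment 2: A = 3.73 mm² = 3.730e-06 m²
R₂ = (1.70×10^-8)(26)/(3.730e-06) = 0.1185 Ω
R = R₁ + R₂ = 0.511 Ω

0.511 Ω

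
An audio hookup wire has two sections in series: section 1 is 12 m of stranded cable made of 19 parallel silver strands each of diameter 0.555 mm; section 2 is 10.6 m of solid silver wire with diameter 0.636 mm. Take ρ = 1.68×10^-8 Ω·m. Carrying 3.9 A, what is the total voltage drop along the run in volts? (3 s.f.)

Section 1: A_strand = π(2.7750e-04)² = 2.419e-07 m²; R₁ = ρL/(N·A_s) = (1.68×10^-8)(12)/(19×2.419e-07) = 0.04386 Ω
Section 2: A = π(d/2)² = π(3.1800e-04 m)² = 3.177e-07 m²
R₂ = (1.68×10^-8)(10.6)/(3.177e-07) = 0.5605 Ω
R = R₁ + R₂ = 0.6044 Ω
V = IR = 3.9 × 0.6044 = 2.36 V

2.36 V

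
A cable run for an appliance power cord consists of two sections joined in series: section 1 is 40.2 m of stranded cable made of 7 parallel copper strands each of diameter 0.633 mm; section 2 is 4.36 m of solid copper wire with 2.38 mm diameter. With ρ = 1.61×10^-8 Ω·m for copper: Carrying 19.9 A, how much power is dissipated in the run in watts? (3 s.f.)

Section 1: A_strand = π(3.1650e-04)² = 3.147e-07 m²; R₁ = ρL/(N·A_s) = (1.61×10^-8)(40.2)/(7×3.147e-07) = 0.2938 Ω
Section 2: A = π(d/2)² = π(1.1900e-03 m)² = 4.449e-06 m²
R₂ = (1.61×10^-8)(4.36)/(4.449e-06) = 0.01578 Ω
R = R₁ + R₂ = 0.3096 Ω
P = I²R = (19.9)² × 0.3096 = 123 W

123 W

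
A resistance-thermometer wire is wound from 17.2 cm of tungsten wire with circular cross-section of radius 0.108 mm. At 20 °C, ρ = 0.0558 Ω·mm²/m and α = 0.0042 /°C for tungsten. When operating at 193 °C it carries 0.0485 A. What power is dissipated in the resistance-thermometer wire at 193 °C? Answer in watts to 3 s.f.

ρ = 0.0558 Ω·mm²/m = 5.58×10^-8 Ω·m
A = πr² = π(1.0800e-04 m)² = 3.664e-08 m²
R₍20₎ = ρL/A = (5.58×10^-8)(0.172)/(3.664e-08) = 0.2619 Ω
R₍193₎ = R₍20₎(1 + αΔT) = 0.2619 × (1 + 0.0042×173) = 0.4522 Ω
P = I²R = (0.0485)² × 0.4522 = 0.00106 W

0.00106 W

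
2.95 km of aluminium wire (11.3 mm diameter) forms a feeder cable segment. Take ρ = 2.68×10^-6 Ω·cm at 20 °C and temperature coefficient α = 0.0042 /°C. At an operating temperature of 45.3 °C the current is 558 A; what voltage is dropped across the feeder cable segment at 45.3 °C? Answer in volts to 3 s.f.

487 V

ρ = 2.68×10^-6 Ω·cm = 2.68×10^-8 Ω·m
A = π(d/2)² = π(5.6500e-03 m)² = 1.003e-04 m²
R₍20₎ = ρL/A = (2.68×10^-8)(2950)/(1.003e-04) = 0.7883 Ω
R₍45.3₎ = R₍20₎(1 + αΔT) = 0.7883 × (1 + 0.0042×25.3) = 0.8721 Ω
V = IR = 558 × 0.8721 = 487 V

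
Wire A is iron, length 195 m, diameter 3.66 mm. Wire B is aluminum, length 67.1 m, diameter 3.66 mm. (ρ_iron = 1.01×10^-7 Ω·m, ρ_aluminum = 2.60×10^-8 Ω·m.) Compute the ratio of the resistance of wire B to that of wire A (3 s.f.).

0.0886

R ∝ ρL/d², so R_B/R_A = (ρ_B/ρ_A) × (L_B/L_A)
= (2.60×10^-8/1.01×10^-7) × (67.1/195) = 0.0886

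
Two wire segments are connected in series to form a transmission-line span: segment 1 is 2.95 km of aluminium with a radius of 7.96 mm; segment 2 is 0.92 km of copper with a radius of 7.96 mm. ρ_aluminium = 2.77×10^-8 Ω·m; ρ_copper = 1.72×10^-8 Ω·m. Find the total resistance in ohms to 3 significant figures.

Segment 1: A = πr² = π(7.9600e-03 m)² = 1.991e-04 m²
R₁ = ρL/A = (2.77×10^-8)(2950)/(1.991e-04) = 0.4105 Ω
R₂ = (1.72×10^-8)(920)/(1.991e-04) = 0.0795 Ω
R = R₁ + R₂ = 0.490 Ω

0.490 Ω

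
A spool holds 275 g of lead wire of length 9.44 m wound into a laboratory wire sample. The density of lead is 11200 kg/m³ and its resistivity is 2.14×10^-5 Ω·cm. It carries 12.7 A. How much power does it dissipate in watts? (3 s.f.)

ρ = 2.14×10^-5 Ω·cm = 2.14×10^-7 Ω·m
A = m/(density·L) = 0.275/(11200×9.44) = 2.6010e-06 m²
R = ρL/A = (2.14×10^-7)(9.44)/(2.6010e-06) = 0.7767 Ω
P = I²R = (12.7)² × 0.7767 = 125 W

125 W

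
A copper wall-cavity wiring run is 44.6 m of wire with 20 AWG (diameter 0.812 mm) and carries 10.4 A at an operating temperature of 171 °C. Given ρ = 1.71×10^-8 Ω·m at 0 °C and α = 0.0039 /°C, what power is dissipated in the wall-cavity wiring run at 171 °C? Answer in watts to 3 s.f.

A = π(0.812/2 mm)² = π(4.0600e-04 m)² = 5.178e-07 m²
R₍0₎ = ρL/A = (1.71×10^-8)(44.6)/(5.178e-07) = 1.473 Ω
R₍171₎ = R₍0₎(1 + αΔT) = 1.473 × (1 + 0.0039×171) = 2.455 Ω
P = I²R = (10.4)² × 2.455 = 266 W

266 W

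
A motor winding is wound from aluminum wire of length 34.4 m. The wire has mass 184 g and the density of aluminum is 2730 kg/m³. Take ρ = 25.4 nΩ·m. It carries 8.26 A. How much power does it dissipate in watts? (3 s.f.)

30.4 W

ρ = 25.4 nΩ·m = 2.54×10^-8 Ω·m
A = m/(density·L) = 0.184/(2730×34.4) = 1.9593e-06 m²
R = ρL/A = (2.54×10^-8)(34.4)/(1.9593e-06) = 0.446 Ω
P = I²R = (8.26)² × 0.446 = 30.4 W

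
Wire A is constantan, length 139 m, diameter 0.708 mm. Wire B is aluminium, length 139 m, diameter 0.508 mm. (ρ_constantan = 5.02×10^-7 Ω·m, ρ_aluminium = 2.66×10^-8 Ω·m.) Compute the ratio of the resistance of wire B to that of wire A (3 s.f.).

0.103

R ∝ ρL/d², so R_B/R_A = (ρ_B/ρ_A) × (d_A/d_B)²
= (2.66×10^-8/5.02×10^-7) × (0.708/0.508)² = 0.103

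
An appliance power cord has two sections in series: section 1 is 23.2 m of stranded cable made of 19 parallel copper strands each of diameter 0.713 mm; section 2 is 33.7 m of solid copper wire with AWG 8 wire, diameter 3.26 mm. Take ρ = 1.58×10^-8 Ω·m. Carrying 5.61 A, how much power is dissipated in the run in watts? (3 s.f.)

3.53 W

Section 1: A_strand = π(3.5650e-04)² = 3.993e-07 m²; R₁ = ρL/(N·A_s) = (1.58×10^-8)(23.2)/(19×3.993e-07) = 0.04832 Ω
Section 2: A = π(3.26/2 mm)² = π(1.6300e-03 m)² = 8.347e-06 m²
R₂ = (1.58×10^-8)(33.7)/(8.347e-06) = 0.06379 Ω
R = R₁ + R₂ = 0.1121 Ω
P = I²R = (5.61)² × 0.1121 = 3.53 W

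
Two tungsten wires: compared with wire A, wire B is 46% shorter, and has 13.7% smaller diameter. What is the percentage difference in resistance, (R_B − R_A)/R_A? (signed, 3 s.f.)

R ∝ L/d², so R_B/R_A = (1 − 46/100) × (1 − 13.7/100)⁻²
= 0.54 × 1.343 = 0.7251
(R_B − R_A)/R_A = 0.7251 − 1 = -27.5%

-27.5%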